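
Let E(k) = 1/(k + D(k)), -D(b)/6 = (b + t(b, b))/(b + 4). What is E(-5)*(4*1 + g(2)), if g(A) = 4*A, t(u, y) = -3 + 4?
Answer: -12/29 ≈ -0.41379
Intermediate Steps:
t(u, y) = 1
D(b) = -6*(1 + b)/(4 + b) (D(b) = -6*(b + 1)/(b + 4) = -6*(1 + b)/(4 + b))
E(k) = 1/(k + 6*(-1 - k)/(4 + k))
E(-5)*(4*1 + g(2)) = ((4 - 5)/(-6 + (-5)² - 2*(-5)))*(4*1 + 4*2) = (-1/(-6 + 25 + 10))*(4 + 8) = (-1/29)*12 = ((1/29)*(-1))*12 = -1/29*12 = -12/29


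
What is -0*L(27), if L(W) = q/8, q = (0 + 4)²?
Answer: 0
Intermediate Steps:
q = 16 (q = 4² = 16)
L(W) = 2 (L(W) = 16/8 = 16*(⅛) = 2)
-0*L(27) = -0*2 = -1*0 = 0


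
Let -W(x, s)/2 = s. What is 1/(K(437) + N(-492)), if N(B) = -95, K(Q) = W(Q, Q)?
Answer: -1/969 ≈ -0.0010320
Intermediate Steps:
W(x, s) = -2*s
K(Q) = -2*Q
1/(K(437) + N(-492)) = 1/(-2*437 - 95) = 1/(-874 - 95) = 1/(-969) = -1/969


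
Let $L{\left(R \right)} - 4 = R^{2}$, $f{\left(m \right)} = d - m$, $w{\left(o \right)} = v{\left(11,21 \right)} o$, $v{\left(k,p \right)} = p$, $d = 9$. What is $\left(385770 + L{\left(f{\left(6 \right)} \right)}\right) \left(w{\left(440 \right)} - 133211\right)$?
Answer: $-47825904293$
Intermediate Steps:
$w{\left(o \right)} = 21 o$
$f{\left(m \right)} = 9 - m$
$L{\left(R \right)} = 4 + R^{2}$
$\left(385770 + L{\left(f{\left(6 \right)} \right)}\right) \left(w{\left(440 \right)} - 133211\right) = \left(385770 + \left(4 + \left(9 - 6\right)^{2}\right)\right) \left(21 \cdot 440 - 133211\right) = \left(385770 + \left(4 + \left(9 - 6\right)^{2}\right)\right) \left(9240 - 133211\right) = \left(385770 + \left(4 + 3^{2}\right)\right) \left(-123971\right) = \left(385770 + \left(4 + 9\right)\right) \left(-123971\right) = \left(385770 + 13\right) \left(-123971\right) = 385783 \left(-123971\right) = -47825904293$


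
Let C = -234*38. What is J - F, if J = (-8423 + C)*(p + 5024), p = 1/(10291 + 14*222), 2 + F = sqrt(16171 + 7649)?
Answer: -1165586503957/13399 - 2*sqrt(5955) ≈ -8.6991e+7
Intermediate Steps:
C = -8892
F = -2 + 2*sqrt(5955) (F = -2 + sqrt(16171 + 7649) = -2 + sqrt(23820) = -2 + 2*sqrt(5955) ≈ 152.34)
p = 1/13399 (p = 1/(10291 + 3108) = 1/13399 ≈ 7.4632e-5)
J = -1165586530755/13399 (J = (-8423 - 8892)*(1/13399 + 5024) = -17315*67316577/13399 = -1165586530755/13399 ≈ -8.6991e+7)
J - F = -1165586530755/13399 - (-2 + 2*sqrt(5955)) = -1165586530755/13399 + (2 - 2*sqrt(5955)) = -1165586503957/13399 - 2*sqrt(5955)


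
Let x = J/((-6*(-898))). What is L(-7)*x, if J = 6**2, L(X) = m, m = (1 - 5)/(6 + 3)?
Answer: -4/1347 ≈ -0.0029696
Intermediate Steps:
m = -4/9 ≈ -0.44444
L(X) = -4/9
J = 36
x = 3/449 (x = 36/((-6*(-898))) = 36/5388 = 36*(1/5388) = 3/449 ≈ 0.0066815)
L(-7)*x = -4/9*3/449 = -4/1347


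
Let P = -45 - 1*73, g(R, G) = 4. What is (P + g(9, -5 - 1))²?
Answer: 12996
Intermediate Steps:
P = -118 (P = -45 - 73 = -118)
(P + g(9, -5 - 1))² = (-118 + 4)² = (-114)² = 12996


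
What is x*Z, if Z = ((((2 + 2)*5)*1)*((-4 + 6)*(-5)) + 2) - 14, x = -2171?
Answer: 460252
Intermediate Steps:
Z = -212 (Z = (((4*5)*1)*(2*(-5)) + 2) - 14 = ((20*1)*(-10) + 2) - 14 = (20*(-10) + 2) - 14 = (-200 + 2) - 14 = -198 - 14 = -212)
x*Z = -2171*(-212) = 460252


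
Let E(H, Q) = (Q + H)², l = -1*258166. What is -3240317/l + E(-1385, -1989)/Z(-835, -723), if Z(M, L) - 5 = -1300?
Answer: -419247645843/47760710 ≈ -8778.1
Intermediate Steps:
l = -258166
Z(M, L) = -1295 (Z(M, L) = 5 - 1300 = -1295)
E(H, Q) = (H + Q)²
-3240317/l + E(-1385, -1989)/Z(-835, -723) = -3240317/(-258166) + (-1385 - 1989)²/(-1295) = -3240317*(-1/258166) + (-3374)²*(-1/1295) = 3240317/258166 + 11383876*(-1/1295) = 3240317/258166 - 1626268/185 = -419247645843/47760710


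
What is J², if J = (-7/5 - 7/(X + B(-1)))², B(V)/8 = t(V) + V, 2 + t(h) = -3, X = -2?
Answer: 15752961/6250000 ≈ 2.5205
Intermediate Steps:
t(h) = -5 (t(h) = -2 - 3 = -5)
B(V) = -40 + 8*V (B(V) = 8*(-5 + V) = -40 + 8*V)
J = 3969/2500 (J = (-7/5 - 7/(-2 + (-40 + 8*(-1))))² = (-7*⅕ - 7/(-2 + (-40 - 8)))² = (-7/5 - 7/(-2 - 48))² = (-7/5 - 7/(-50))² = (-7/5 - 7*(-1/50))² = (-7/5 + 7/50)² = (-63/50)² = 3969/2500 ≈ 1.5876)
J² = (3969/2500)² = 15752961/6250000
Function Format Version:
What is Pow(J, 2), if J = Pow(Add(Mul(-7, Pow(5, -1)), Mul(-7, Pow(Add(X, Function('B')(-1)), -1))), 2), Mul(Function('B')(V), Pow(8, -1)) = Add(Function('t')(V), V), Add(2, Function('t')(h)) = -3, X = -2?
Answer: Rational(15752961, 6250000) ≈ 2.5205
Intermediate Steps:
Function('t')(h) = -5 (Function('t')(h) = Add(-2, -3) = -5)
Function('B')(V) = Add(-40, Mul(8, V)) (Function('B')(V) = Mul(8, Add(-5, V)) = Add(-40, Mul(8, V)))
J = Rational(3969, 2500) (J = Pow(Add(Mul(-7, Pow(5, -1)), Mul(-7, Pow(Add(-2, Add(-40, Mul(8, -1))), -1))), 2) = Pow(Add(Mul(-7, Rational(1, 5)), Mul(-7, Pow(Add(-2, Add(-40, -8)), -1))), 2) = Pow(Add(Rational(-7, 5), Mul(-7, Pow(Add(-2, -48), -1))), 2) = Pow(Add(Rational(-7, 5), Mul(-7, Pow(-50, -1))), 2) = Pow(Add(Rational(-7, 5), Mul(-7, Rational(-1, 50))), 2) = Pow(Add(Rational(-7, 5), Rational(7, 50)), 2) = Pow(Rational(-63, 50), 2) = Rational(3969, 2500) ≈ 1.5876)
Pow(J, 2) = Pow(Rational(3969, 2500), 2) = Rational(15752961, 6250000)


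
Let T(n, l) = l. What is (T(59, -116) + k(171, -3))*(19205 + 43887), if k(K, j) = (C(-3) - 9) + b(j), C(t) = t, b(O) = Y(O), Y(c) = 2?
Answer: -7949592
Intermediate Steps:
b(O) = 2
k(K, j) = -10 (k(K, j) = (-3 - 9) + 2 = -12 + 2 = -10)
(T(59, -116) + k(171, -3))*(19205 + 43887) = (-116 - 10)*(19205 + 43887) = -126*63092 = -7949592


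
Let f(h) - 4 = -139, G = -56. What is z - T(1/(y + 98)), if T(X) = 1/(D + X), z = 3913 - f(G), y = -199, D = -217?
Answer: 88724165/21918 ≈ 4048.0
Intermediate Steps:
f(h) = -135 (f(h) = 4 - 139 = -135)
z = 4048 (z = 3913 - 1*(-135) = 3913 + 135 = 4048)
T(X) = 1/(-217 + X)
z - T(1/(y + 98)) = 4048 - 1/(-217 + 1/(-199 + 98)) = 4048 - 1/(-217 + 1/(-101)) = 4048 - 1/(-217 - 1/101) = 4048 - 1/(-21918/101) = 4048 - 1*(-101/21918) = 4048 + 101/21918 = 88724165/21918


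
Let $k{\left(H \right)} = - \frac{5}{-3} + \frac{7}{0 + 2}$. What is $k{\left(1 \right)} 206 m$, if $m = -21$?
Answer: $-22351$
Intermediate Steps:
$k{\left(H \right)} = \frac{31}{6}$ ($k{\left(H \right)} = \left(-5\right) \left(- \frac{1}{3}\right) + \frac{7}{2} = \frac{5}{3} + 7 \cdot \frac{1}{2} = \frac{5}{3} + \frac{7}{2} = \frac{31}{6}$)
$k{\left(1 \right)} 206 m = \frac{31}{6} \cdot 206 \left(-21\right) = \frac{3193}{3} \left(-21\right) = -22351$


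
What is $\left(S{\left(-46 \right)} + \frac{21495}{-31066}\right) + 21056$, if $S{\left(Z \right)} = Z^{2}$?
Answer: $\frac{719839857}{31066} \approx 23171.0$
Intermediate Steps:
$\left(S{\left(-46 \right)} + \frac{21495}{-31066}\right) + 21056 = \left(\left(-46\right)^{2} + \frac{21495}{-31066}\right) + 21056 = \left(2116 + 21495 \left(- \frac{1}{31066}\right)\right) + 21056 = \left(2116 - \frac{21495}{31066}\right) + 21056 = \frac{65714161}{31066} + 21056 = \frac{719839857}{31066}$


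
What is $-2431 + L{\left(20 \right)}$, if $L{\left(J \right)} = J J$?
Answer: $-2031$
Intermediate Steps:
$L{\left(J \right)} = J^{2}$
$-2431 + L{\left(20 \right)} = -2431 + 20^{2} = -2431 + 400 = -2031$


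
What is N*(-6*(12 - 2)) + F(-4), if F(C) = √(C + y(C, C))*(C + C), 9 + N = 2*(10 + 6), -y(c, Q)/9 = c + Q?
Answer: -1380 - 16*√17 ≈ -1446.0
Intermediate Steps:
y(c, Q) = -9*Q - 9*c (y(c, Q) = -9*(c + Q) = -9*(Q + c) = -9*Q - 9*c)
N = 23 (N = -9 + 2*(10 + 6) = -9 + 2*16 = -9 + 32 = 23)
F(C) = 2*C*√17*√(-C) (F(C) = √(C + (-9*C - 9*C))*(C + C) = √(C - 18*C)*(2*C) = √(-17*C)*(2*C) = (√17*√(-C))*(2*C) = 2*C*√17*√(-C))
N*(-6*(12 - 2)) + F(-4) = 23*(-6*(12 - 2)) - 2*√17*(-1*(-4))^(3/2) = 23*(-6*10) - 2*√17*4^(3/2) = 23*(-60) - 2*√17*8 = -1380 - 16*√17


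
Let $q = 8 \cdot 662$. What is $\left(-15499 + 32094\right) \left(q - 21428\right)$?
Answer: $-267710540$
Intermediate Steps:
$q = 5296$
$\left(-15499 + 32094\right) \left(q - 21428\right) = \left(-15499 + 32094\right) \left(5296 - 21428\right) = 16595 \left(-16132\right) = -267710540$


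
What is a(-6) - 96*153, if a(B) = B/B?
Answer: -14687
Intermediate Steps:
a(B) = 1
a(-6) - 96*153 = 1 - 96*153 = 1 - 14688 = -14687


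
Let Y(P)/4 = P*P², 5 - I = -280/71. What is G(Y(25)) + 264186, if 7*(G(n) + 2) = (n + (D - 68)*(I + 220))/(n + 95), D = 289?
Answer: 1643739395483/6221943 ≈ 2.6418e+5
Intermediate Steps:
I = 635/71 (I = 5 - (-280)/71 = 5 - 1*(-280/71) = 5 + 280/71 = 635/71 ≈ 8.9437)
Y(P) = 4*P³ (Y(P) = 4*(P*P²) = 4*P³)
G(n) = -2 + (3592355/71 + n)/(7*(95 + n)) (G(n) = -2 + ((n + (289 - 68)*(635/71 + 220))/(n + 95))/7 = -2 + ((n + 221*(16255/71))/(95 + n))/7 = -2 + ((n + 3592355/71)/(95 + n))/7 = -2 + ((3592355/71 + n)/(95 + n))/7 = -2 + (3592355/71 + n)/(7*(95 + n)))
G(Y(25)) + 264186 = (3497925 - 3692*25³)/(497*(95 + 4*25³)) + 264186 = (3497925 - 3692*15625)/(497*(95 + 4*15625)) + 264186 = (3497925 - 923*62500)/(497*(95 + 62500)) + 264186 = (1/497)*(3497925 - 57687500)/62595 + 264186 = (1/497)*(1/62595)*(-54189575) + 264186 = -10837915/6221943 + 264186 = 1643739395483/6221943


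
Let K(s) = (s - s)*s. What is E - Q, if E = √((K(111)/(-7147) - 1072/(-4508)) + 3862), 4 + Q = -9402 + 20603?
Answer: -11197 + 3*√11123674/161 ≈ -11135.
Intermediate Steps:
K(s) = 0 (K(s) = 0*s = 0)
Q = 11197 (Q = -4 + (-9402 + 20603) = -4 + 11201 = 11197)
E = 3*√11123674/161 (E = √((0/(-7147) - 1072/(-4508)) + 3862) = √((0*(-1/7147) - 1072*(-1/4508)) + 3862) = √((0 + 268/1127) + 3862) = √(268/1127 + 3862) = √(4352742/1127) = 3*√11123674/161 ≈ 62.147)
E - Q = 3*√11123674/161 - 1*11197 = 3*√11123674/161 - 11197 = -11197 + 3*√11123674/161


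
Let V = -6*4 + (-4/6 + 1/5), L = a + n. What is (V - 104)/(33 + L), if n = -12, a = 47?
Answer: -1927/1020 ≈ -1.8892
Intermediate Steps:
L = 35 (L = 47 - 12 = 35)
V = -367/15 (V = -24 + (-4*1/6 + 1*(1/5)) = -24 + (-2/3 + 1/5) = -24 - 7/15 = -367/15 ≈ -24.467)
(V - 104)/(33 + L) = (-367/15 - 104)/(33 + 35) = -1927/15/68 = -1927/15*1/68 = -1927/1020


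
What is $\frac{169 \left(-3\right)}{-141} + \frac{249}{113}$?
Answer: $\frac{30800}{5311} \approx 5.7993$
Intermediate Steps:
$\frac{169 \left(-3\right)}{-141} + \frac{249}{113} = \left(-507\right) \left(- \frac{1}{141}\right) + 249 \cdot \frac{1}{113} = \frac{169}{47} + \frac{249}{113} = \frac{30800}{5311}$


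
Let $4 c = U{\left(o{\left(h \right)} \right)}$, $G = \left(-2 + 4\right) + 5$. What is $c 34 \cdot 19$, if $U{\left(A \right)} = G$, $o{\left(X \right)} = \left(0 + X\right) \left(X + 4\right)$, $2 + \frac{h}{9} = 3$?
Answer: $\frac{2261}{2} \approx 1130.5$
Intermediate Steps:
$h = 9$ ($h = -18 + 9 \cdot 3 = -18 + 27 = 9$)
$o{\left(X \right)} = X \left(4 + X\right)$
$G = 7$ ($G = 2 + 5 = 7$)
$U{\left(A \right)} = 7$
$c = \frac{7}{4}$ ($c = \frac{1}{4} \cdot 7 = \frac{7}{4} \approx 1.75$)
$c 34 \cdot 19 = \frac{7}{4} \cdot 34 \cdot 19 = \frac{119}{2} \cdot 19 = \frac{2261}{2}$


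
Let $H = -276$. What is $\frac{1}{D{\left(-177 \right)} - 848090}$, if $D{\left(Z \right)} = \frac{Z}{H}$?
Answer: $- \frac{92}{78024221} \approx -1.1791 \cdot 10^{-6}$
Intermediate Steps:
$D{\left(Z \right)} = - \frac{Z}{276}$ ($D{\left(Z \right)} = \frac{Z}{-276} = Z \left(- \frac{1}{276}\right) = - \frac{Z}{276}$)
$\frac{1}{D{\left(-177 \right)} - 848090} = \frac{1}{\left(- \frac{1}{276}\right) \left(-177\right) - 848090} = \frac{1}{\frac{59}{92} - 848090} = \frac{1}{- \frac{78024221}{92}} = - \frac{92}{78024221}$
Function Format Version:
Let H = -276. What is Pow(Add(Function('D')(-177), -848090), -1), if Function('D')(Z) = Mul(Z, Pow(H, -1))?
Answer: Rational(-92, 78024221) ≈ -1.1791e-6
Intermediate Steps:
Function('D')(Z) = Mul(Rational(-1, 276), Z) (Function('D')(Z) = Mul(Z, Pow(-276, -1)) = Mul(Z, Rational(-1, 276)) = Mul(Rational(-1, 276), Z))
Pow(Add(Function('D')(-177), -848090), -1) = Pow(Add(Mul(Rational(-1, 276), -177), -848090), -1) = Pow(Add(Rational(59, 92), -848090), -1) = Pow(Rational(-78024221, 92), -1) = Rational(-92, 78024221)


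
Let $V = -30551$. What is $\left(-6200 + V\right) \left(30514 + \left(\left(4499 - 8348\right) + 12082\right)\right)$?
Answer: $-1423990997$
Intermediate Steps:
$\left(-6200 + V\right) \left(30514 + \left(\left(4499 - 8348\right) + 12082\right)\right) = \left(-6200 - 30551\right) \left(30514 + \left(\left(4499 - 8348\right) + 12082\right)\right) = - 36751 \left(30514 + \left(-3849 + 12082\right)\right) = - 36751 \left(30514 + 8233\right) = \left(-36751\right) 38747 = -1423990997$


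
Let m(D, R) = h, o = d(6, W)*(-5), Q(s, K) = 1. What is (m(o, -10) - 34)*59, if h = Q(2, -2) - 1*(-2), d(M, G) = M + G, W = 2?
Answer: -1829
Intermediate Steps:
d(M, G) = G + M
o = -40 (o = (2 + 6)*(-5) = 8*(-5) = -40)
h = 3 (h = 1 - 1*(-2) = 1 + 2 = 3)
m(D, R) = 3
(m(o, -10) - 34)*59 = (3 - 34)*59 = -31*59 = -1829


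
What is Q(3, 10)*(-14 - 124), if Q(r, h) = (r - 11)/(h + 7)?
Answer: 1104/17 ≈ 64.941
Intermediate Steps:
Q(r, h) = (-11 + r)/(7 + h)
Q(3, 10)*(-14 - 124) = ((-11 + 3)/(7 + 10))*(-14 - 124) = (-8/17)*(-138) = ((1/17)*(-8))*(-138) = -8/17*(-138) = 1104/17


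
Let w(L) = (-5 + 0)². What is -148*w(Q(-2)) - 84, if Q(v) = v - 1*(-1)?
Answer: -3784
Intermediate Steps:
Q(v) = 1 + v (Q(v) = v + 1 = 1 + v)
w(L) = 25 (w(L) = (-5)² = 25)
-148*w(Q(-2)) - 84 = -148*25 - 84 = -3700 - 84 = -3784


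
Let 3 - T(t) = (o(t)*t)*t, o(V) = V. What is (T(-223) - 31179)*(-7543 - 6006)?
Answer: -149830139659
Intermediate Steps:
T(t) = 3 - t³ (T(t) = 3 - t*t*t = 3 - t²*t = 3 - t³)
(T(-223) - 31179)*(-7543 - 6006) = ((3 - 1*(-223)³) - 31179)*(-7543 - 6006) = ((3 - 1*(-11089567)) - 31179)*(-13549) = ((3 + 11089567) - 31179)*(-13549) = (11089570 - 31179)*(-13549) = 11058391*(-13549) = -149830139659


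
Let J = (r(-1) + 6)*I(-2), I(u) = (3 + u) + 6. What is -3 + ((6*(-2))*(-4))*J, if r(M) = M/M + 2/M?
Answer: 1677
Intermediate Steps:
r(M) = 1 + 2/M
I(u) = 9 + u
J = 35 (J = ((2 - 1)/(-1) + 6)*(9 - 2) = (-1*1 + 6)*7 = (-1 + 6)*7 = 5*7 = 35)
-3 + ((6*(-2))*(-4))*J = -3 + ((6*(-2))*(-4))*35 = -3 - 12*(-4)*35 = -3 + 48*35 = -3 + 1680 = 1677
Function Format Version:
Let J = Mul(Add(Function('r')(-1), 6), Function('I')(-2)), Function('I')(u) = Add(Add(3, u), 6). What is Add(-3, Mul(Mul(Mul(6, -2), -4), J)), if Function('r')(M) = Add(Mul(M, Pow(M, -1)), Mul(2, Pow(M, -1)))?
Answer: 1677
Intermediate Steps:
Function('r')(M) = Add(1, Mul(2, Pow(M, -1)))
Function('I')(u) = Add(9, u)
J = 35 (J = Mul(Add(Mul(Pow(-1, -1), Add(2, -1)), 6), Add(9, -2)) = Mul(Add(Mul(-1, 1), 6), 7) = Mul(Add(-1, 6), 7) = Mul(5, 7) = 35)
Add(-3, Mul(Mul(Mul(6, -2), -4), J)) = Add(-3, Mul(Mul(Mul(6, -2), -4), 35)) = Add(-3, Mul(Mul(-12, -4), 35)) = Add(-3, Mul(48, 35)) = Add(-3, 1680) = 1677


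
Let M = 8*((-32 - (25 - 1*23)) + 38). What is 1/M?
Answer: 1/32 ≈ 0.031250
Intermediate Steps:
M = 32 (M = 8*((-32 - (25 - 23)) + 38) = 8*((-32 - 1*2) + 38) = 8*((-32 - 2) + 38) = 8*(-34 + 38) = 8*4 = 32)
1/M = 1/32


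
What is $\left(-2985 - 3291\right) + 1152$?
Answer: $-5124$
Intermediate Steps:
$\left(-2985 - 3291\right) + 1152 = -6276 + 1152 = -5124$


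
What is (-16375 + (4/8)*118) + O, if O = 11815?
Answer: -4501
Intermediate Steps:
(-16375 + (4/8)*118) + O = (-16375 + (4/8)*118) + 11815 = (-16375 + (4*(⅛))*118) + 11815 = (-16375 + (½)*118) + 11815 = (-16375 + 59) + 11815 = -16316 + 11815 = -4501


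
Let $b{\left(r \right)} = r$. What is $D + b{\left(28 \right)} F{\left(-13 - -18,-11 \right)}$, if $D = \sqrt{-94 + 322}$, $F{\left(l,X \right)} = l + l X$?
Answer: $-1400 + 2 \sqrt{57} \approx -1384.9$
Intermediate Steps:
$F{\left(l,X \right)} = l + X l$
$D = 2 \sqrt{57}$ ($D = \sqrt{228} = 2 \sqrt{57} \approx 15.1$)
$D + b{\left(28 \right)} F{\left(-13 - -18,-11 \right)} = 2 \sqrt{57} + 28 \left(-13 - -18\right) \left(1 - 11\right) = 2 \sqrt{57} + 28 \left(-13 + 18\right) \left(-10\right) = 2 \sqrt{57} + 28 \cdot 5 \left(-10\right) = 2 \sqrt{57} + 28 \left(-50\right) = 2 \sqrt{57} - 1400 = -1400 + 2 \sqrt{57}$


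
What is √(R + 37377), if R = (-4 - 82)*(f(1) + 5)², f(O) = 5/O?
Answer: √28777 ≈ 169.64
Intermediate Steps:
R = -8600 (R = (-4 - 82)*(5/1 + 5)² = -86*(5*1 + 5)² = -86*(5 + 5)² = -86*10² = -86*100 = -8600)
√(R + 37377) = √(-8600 + 37377) = √28777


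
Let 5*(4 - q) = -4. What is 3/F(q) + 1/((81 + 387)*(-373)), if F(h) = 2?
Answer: 261845/174564 ≈ 1.5000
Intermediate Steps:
q = 24/5 (q = 4 - ⅕*(-4) = 4 + ⅘ = 24/5 ≈ 4.8000)
3/F(q) + 1/((81 + 387)*(-373)) = 3/2 + 1/((81 + 387)*(-373)) = 3*(½) - 1/373/468 = 3/2 + (1/468)*(-1/373) = 3/2 - 1/174564 = 261845/174564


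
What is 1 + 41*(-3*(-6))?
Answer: 739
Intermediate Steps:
1 + 41*(-3*(-6)) = 1 + 41*18 = 1 + 738 = 739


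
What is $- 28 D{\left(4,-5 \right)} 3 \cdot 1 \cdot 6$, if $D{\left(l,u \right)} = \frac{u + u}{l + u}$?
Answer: $-5040$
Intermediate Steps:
$D{\left(l,u \right)} = \frac{2 u}{l + u}$
$- 28 D{\left(4,-5 \right)} 3 \cdot 1 \cdot 6 = - 28 \cdot 2 \left(-5\right) \frac{1}{4 - 5} \cdot 3 \cdot 1 \cdot 6 = - 28 \cdot 2 \left(-5\right) \frac{1}{-1} \cdot 3 \cdot 6 = - 28 \cdot 2 \left(-5\right) \left(-1\right) 18 = \left(-28\right) 10 \cdot 18 = \left(-280\right) 18 = -5040$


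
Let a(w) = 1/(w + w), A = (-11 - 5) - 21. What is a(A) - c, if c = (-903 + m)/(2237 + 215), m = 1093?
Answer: -2064/22681 ≈ -0.091001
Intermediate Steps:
A = -37 (A = -16 - 21 = -37)
a(w) = 1/(2*w)
c = 95/1226 (c = (-903 + 1093)/(2237 + 215) = 190/2452 = 190*(1/2452) = 95/1226 ≈ 0.077488)
a(A) - c = (½)/(-37) - 1*95/1226 = (½)*(-1/37) - 95/1226 = -1/74 - 95/1226 = -2064/22681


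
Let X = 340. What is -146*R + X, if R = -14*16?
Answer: 33044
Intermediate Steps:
R = -224
-146*R + X = -146*(-224) + 340 = 32704 + 340 = 33044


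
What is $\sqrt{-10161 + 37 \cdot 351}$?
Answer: $3 \sqrt{314} \approx 53.16$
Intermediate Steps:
$\sqrt{-10161 + 37 \cdot 351} = \sqrt{-10161 + 12987} = \sqrt{2826} = 3 \sqrt{314}$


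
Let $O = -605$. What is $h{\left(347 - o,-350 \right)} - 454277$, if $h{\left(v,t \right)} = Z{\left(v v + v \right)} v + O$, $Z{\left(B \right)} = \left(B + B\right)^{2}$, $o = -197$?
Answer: $191271249055518$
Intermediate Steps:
$Z{\left(B \right)} = 4 B^{2}$ ($Z{\left(B \right)} = \left(2 B\right)^{2} = 4 B^{2}$)
$h{\left(v,t \right)} = -605 + 4 v \left(v + v^{2}\right)^{2}$ ($h{\left(v,t \right)} = 4 \left(v v + v\right)^{2} v - 605 = 4 \left(v^{2} + v\right)^{2} v - 605 = 4 \left(v + v^{2}\right)^{2} v - 605 = 4 v \left(v + v^{2}\right)^{2} - 605 = -605 + 4 v \left(v + v^{2}\right)^{2}$)
$h{\left(347 - o,-350 \right)} - 454277 = \left(-605 + 4 \left(347 - -197\right)^{3} \left(1 + \left(347 - -197\right)\right)^{2}\right) - 454277 = \left(-605 + 4 \left(347 + 197\right)^{3} \left(1 + \left(347 + 197\right)\right)^{2}\right) - 454277 = \left(-605 + 4 \cdot 544^{3} \left(1 + 544\right)^{2}\right) - 454277 = \left(-605 + 4 \cdot 160989184 \cdot 545^{2}\right) - 454277 = \left(-605 + 4 \cdot 160989184 \cdot 297025\right) - 454277 = \left(-605 + 191271249510400\right) - 454277 = 191271249509795 - 454277 = 191271249055518$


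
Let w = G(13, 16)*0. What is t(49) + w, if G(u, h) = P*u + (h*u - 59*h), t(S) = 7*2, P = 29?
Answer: 14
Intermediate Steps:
t(S) = 14
G(u, h) = -59*h + 29*u + h*u (G(u, h) = 29*u + (h*u - 59*h) = 29*u + (-59*h + h*u) = -59*h + 29*u + h*u)
w = 0 (w = (-59*16 + 29*13 + 16*13)*0 = (-944 + 377 + 208)*0 = -359*0 = 0)
t(49) + w = 14 + 0 = 14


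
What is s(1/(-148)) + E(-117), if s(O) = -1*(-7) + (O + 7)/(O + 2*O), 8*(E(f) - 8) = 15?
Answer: -2625/8 ≈ -328.13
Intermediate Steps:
E(f) = 79/8 (E(f) = 8 + (1/8)*15 = 8 + 15/8 = 79/8)
s(O) = 7 + (7 + O)/(3*O) (s(O) = 7 + (7 + O)/((3*O)) = 7 + (7 + O)*(1/(3*O)) = 7 + (7 + O)/(3*O))
s(1/(-148)) + E(-117) = (7 + 22/(-148))/(3*(1/(-148))) + 79/8 = (7 + 22*(-1/148))/(3*(-1/148)) + 79/8 = (1/3)*(-148)*(7 - 11/74) + 79/8 = (1/3)*(-148)*(507/74) + 79/8 = -338 + 79/8 = -2625/8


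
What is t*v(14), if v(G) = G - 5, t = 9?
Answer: 81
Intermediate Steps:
v(G) = -5 + G
t*v(14) = 9*(-5 + 14) = 9*9 = 81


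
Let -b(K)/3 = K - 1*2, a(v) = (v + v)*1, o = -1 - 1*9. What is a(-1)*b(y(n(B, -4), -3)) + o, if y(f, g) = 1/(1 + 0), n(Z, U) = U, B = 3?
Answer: -16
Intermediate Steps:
o = -10 (o = -1 - 9 = -10)
y(f, g) = 1 (y(f, g) = 1/1 = 1)
a(v) = 2*v (a(v) = (2*v)*1 = 2*v)
b(K) = 6 - 3*K (b(K) = -3*(K - 1*2) = -3*(K - 2) = -3*(-2 + K) = 6 - 3*K)
a(-1)*b(y(n(B, -4), -3)) + o = (2*(-1))*(6 - 3*1) - 10 = -2*(6 - 3) - 10 = -2*3 - 10 = -6 - 10 = -16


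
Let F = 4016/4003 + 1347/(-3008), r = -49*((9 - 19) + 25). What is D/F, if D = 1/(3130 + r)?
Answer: 12041024/16017968365 ≈ 0.00075172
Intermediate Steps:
r = -735 (r = -49*(-10 + 25) = -49*15 = -735)
D = 1/2395 (D = 1/(3130 - 735) = 1/2395 ≈ 0.00041754)
F = 6688087/12041024 (F = 4016*(1/4003) + 1347*(-1/3008) = 4016/4003 - 1347/3008 = 6688087/12041024 ≈ 0.55544)
D/F = 1/(2395*(6688087/12041024)) = (1/2395)*(12041024/6688087) = 12041024/16017968365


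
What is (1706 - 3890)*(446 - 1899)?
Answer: 3173352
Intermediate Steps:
(1706 - 3890)*(446 - 1899) = -2184*(-1453) = 3173352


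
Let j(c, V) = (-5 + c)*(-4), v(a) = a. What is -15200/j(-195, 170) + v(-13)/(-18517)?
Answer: -351810/18517 ≈ -18.999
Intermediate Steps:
j(c, V) = 20 - 4*c
-15200/j(-195, 170) + v(-13)/(-18517) = -15200/(20 - 4*(-195)) - 13/(-18517) = -15200/(20 + 780) - 13*(-1/18517) = -15200/800 + 13/18517 = -15200*1/800 + 13/18517 = -19 + 13/18517 = -351810/18517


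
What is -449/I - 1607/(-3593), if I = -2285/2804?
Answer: 4527244623/8210005 ≈ 551.43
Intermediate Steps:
I = -2285/2804 (I = -2285*1/2804 = -2285/2804 ≈ -0.81491)
-449/I - 1607/(-3593) = -449/(-2285/2804) - 1607/(-3593) = -449*(-2804/2285) - 1607*(-1/3593) = 1258996/2285 + 1607/3593 = 4527244623/8210005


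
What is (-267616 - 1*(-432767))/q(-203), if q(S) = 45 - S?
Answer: 165151/248 ≈ 665.93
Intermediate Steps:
(-267616 - 1*(-432767))/q(-203) = (-267616 - 1*(-432767))/(45 - 1*(-203)) = (-267616 + 432767)/(45 + 203) = 165151/248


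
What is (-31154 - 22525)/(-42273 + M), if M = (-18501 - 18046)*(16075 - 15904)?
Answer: 17893/2097270 ≈ 0.0085316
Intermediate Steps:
M = -6249537 (M = -36547*171 = -6249537)
(-31154 - 22525)/(-42273 + M) = (-31154 - 22525)/(-42273 - 6249537) = -53679/(-6291810) = -53679*(-1/6291810) = 17893/2097270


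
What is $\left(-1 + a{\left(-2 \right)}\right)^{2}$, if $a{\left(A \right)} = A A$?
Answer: $9$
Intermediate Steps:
$a{\left(A \right)} = A^{2}$
$\left(-1 + a{\left(-2 \right)}\right)^{2} = \left(-1 + \left(-2\right)^{2}\right)^{2} = \left(-1 + 4\right)^{2} = 3^{2} = 9$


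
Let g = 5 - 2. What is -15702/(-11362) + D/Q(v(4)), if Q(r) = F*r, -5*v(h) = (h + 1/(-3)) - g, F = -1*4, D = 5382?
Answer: 229344969/22724 ≈ 10093.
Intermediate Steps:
g = 3
F = -4
v(h) = ⅔ - h/5 (v(h) = -((h + 1/(-3)) - 1*3)/5 = -((h - ⅓) - 3)/5 = -((-⅓ + h) - 3)/5 = -(-10/3 + h)/5 = ⅔ - h/5)
Q(r) = -4*r
-15702/(-11362) + D/Q(v(4)) = -15702/(-11362) + 5382/((-4*(⅔ - ⅕*4))) = -15702*(-1/11362) + 5382/((-4*(⅔ - ⅘))) = 7851/5681 + 5382/((-4*(-2/15))) = 7851/5681 + 5382/(8/15) = 7851/5681 + 5382*(15/8) = 7851/5681 + 40365/4 = 229344969/22724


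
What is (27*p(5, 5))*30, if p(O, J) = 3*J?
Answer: 12150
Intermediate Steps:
(27*p(5, 5))*30 = (27*(3*5))*30 = (27*15)*30 = 405*30 = 12150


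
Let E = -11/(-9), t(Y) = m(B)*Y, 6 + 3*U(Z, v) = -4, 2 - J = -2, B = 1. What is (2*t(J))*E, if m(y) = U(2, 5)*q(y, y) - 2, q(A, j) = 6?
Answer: -1936/9 ≈ -215.11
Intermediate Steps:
J = 4 (J = 2 - 1*(-2) = 2 + 2 = 4)
U(Z, v) = -10/3 (U(Z, v) = -2 + (1/3)*(-4) = -2 - 4/3 = -10/3)
m(y) = -22 (m(y) = -10/3*6 - 2 = -20 - 2 = -22)
t(Y) = -22*Y
E = 11/9 (E = -11*(-1/9) = 11/9 ≈ 1.2222)
(2*t(J))*E = (2*(-22*4))*(11/9) = (2*(-88))*(11/9) = -176*11/9 = -1936/9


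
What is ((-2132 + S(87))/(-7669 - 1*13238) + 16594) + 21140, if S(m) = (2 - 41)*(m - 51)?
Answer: 788908274/20907 ≈ 37734.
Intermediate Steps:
S(m) = 1989 - 39*m (S(m) = -39*(-51 + m) = 1989 - 39*m)
((-2132 + S(87))/(-7669 - 1*13238) + 16594) + 21140 = ((-2132 + (1989 - 39*87))/(-7669 - 1*13238) + 16594) + 21140 = ((-2132 + (1989 - 3393))/(-7669 - 13238) + 16594) + 21140 = ((-2132 - 1404)/(-20907) + 16594) + 21140 = (-3536*(-1/20907) + 16594) + 21140 = (3536/20907 + 16594) + 21140 = 346934294/20907 + 21140 = 788908274/20907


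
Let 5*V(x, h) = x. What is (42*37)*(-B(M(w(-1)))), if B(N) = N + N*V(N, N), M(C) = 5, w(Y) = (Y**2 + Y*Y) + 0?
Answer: -15540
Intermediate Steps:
V(x, h) = x/5
w(Y) = 2*Y**2 (w(Y) = (Y**2 + Y**2) + 0 = 2*Y**2 + 0 = 2*Y**2)
B(N) = N + N**2/5 (B(N) = N + N*(N/5) = N + N**2/5)
(42*37)*(-B(M(w(-1)))) = (42*37)*(-5*(5 + 5)/5) = 1554*(-5*10/5) = 1554*(-1*10) = 1554*(-10) = -15540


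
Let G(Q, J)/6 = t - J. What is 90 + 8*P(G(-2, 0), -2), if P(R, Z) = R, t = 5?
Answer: 330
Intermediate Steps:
G(Q, J) = 30 - 6*J (G(Q, J) = 6*(5 - J) = 30 - 6*J)
90 + 8*P(G(-2, 0), -2) = 90 + 8*(30 - 6*0) = 90 + 8*(30 + 0) = 90 + 8*30 = 90 + 240 = 330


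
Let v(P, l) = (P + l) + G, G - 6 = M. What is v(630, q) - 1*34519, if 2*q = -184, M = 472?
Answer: -33503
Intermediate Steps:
q = -92 (q = (1/2)*(-184) = -92)
G = 478 (G = 6 + 472 = 478)
v(P, l) = 478 + P + l (v(P, l) = (P + l) + 478 = 478 + P + l)
v(630, q) - 1*34519 = (478 + 630 - 92) - 1*34519 = 1016 - 34519 = -33503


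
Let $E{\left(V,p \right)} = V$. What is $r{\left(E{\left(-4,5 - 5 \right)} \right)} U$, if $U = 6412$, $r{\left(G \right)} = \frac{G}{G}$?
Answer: $6412$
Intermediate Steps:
$r{\left(G \right)} = 1$
$r{\left(E{\left(-4,5 - 5 \right)} \right)} U = 1 \cdot 6412 = 6412$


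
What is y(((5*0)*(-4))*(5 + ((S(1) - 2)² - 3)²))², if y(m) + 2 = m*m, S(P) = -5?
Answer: 4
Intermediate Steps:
y(m) = -2 + m² (y(m) = -2 + m*m = -2 + m²)
y(((5*0)*(-4))*(5 + ((S(1) - 2)² - 3)²))² = (-2 + (((5*0)*(-4))*(5 + ((-5 - 2)² - 3)²))²)² = (-2 + ((0*(-4))*(5 + ((-7)² - 3)²))²)² = (-2 + (0*(5 + (49 - 3)²))²)² = (-2 + (0*(5 + 46²))²)² = (-2 + (0*(5 + 2116))²)² = (-2 + (0*2121)²)² = (-2 + 0²)² = (-2 + 0)² = (-2)² = 4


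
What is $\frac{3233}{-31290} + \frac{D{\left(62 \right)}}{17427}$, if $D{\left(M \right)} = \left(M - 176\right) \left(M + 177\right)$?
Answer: $- \frac{302956277}{181763610} \approx -1.6668$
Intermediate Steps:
$D{\left(M \right)} = \left(-176 + M\right) \left(177 + M\right)$
$\frac{3233}{-31290} + \frac{D{\left(62 \right)}}{17427} = \frac{3233}{-31290} + \frac{-31152 + 62 + 62^{2}}{17427} = 3233 \left(- \frac{1}{31290}\right) + \left(-31152 + 62 + 3844\right) \frac{1}{17427} = - \frac{3233}{31290} - \frac{9082}{5809} = - \frac{302956277}{181763610}$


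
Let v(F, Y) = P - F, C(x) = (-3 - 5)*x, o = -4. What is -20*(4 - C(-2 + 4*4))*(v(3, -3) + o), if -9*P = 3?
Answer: 51040/3 ≈ 17013.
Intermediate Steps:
P = -⅓ (P = -⅑*3 = -⅓ ≈ -0.33333)
C(x) = -8*x
v(F, Y) = -⅓ - F
-20*(4 - C(-2 + 4*4))*(v(3, -3) + o) = -20*(4 - (-8)*(-2 + 4*4))*((-⅓ - 1*3) - 4) = -20*(4 - (-8)*(-2 + 16))*((-⅓ - 3) - 4) = -20*(4 - (-8)*14)*(-10/3 - 4) = -20*(4 - 1*(-112))*(-22)/3 = -20*(4 + 112)*(-22)/3 = -2320*(-22)/3 = -20*(-2552/3) = 51040/3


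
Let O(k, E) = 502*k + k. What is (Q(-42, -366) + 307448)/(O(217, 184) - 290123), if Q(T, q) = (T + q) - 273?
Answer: -306767/180972 ≈ -1.6951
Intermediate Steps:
Q(T, q) = -273 + T + q
O(k, E) = 503*k
(Q(-42, -366) + 307448)/(O(217, 184) - 290123) = ((-273 - 42 - 366) + 307448)/(503*217 - 290123) = (-681 + 307448)/(109151 - 290123) = 306767/(-180972) = 306767*(-1/180972) = -306767/180972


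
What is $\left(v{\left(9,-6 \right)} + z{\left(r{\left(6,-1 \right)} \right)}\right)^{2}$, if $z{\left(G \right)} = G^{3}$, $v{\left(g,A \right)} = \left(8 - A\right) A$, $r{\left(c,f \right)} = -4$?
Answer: $21904$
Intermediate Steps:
$v{\left(g,A \right)} = A \left(8 - A\right)$
$\left(v{\left(9,-6 \right)} + z{\left(r{\left(6,-1 \right)} \right)}\right)^{2} = \left(- 6 \left(8 - -6\right) + \left(-4\right)^{3}\right)^{2} = \left(- 6 \left(8 + 6\right) - 64\right)^{2} = \left(\left(-6\right) 14 - 64\right)^{2} = \left(-84 - 64\right)^{2} = \left(-148\right)^{2} = 21904$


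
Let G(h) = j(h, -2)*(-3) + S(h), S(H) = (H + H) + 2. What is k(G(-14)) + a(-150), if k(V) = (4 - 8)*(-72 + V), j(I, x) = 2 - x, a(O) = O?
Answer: 290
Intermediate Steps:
S(H) = 2 + 2*H (S(H) = 2*H + 2 = 2 + 2*H)
G(h) = -10 + 2*h (G(h) = (2 - 1*(-2))*(-3) + (2 + 2*h) = (2 + 2)*(-3) + (2 + 2*h) = 4*(-3) + (2 + 2*h) = -12 + (2 + 2*h) = -10 + 2*h)
k(V) = 288 - 4*V (k(V) = -4*(-72 + V) = 288 - 4*V)
k(G(-14)) + a(-150) = (288 - 4*(-10 + 2*(-14))) - 150 = (288 - 4*(-10 - 28)) - 150 = (288 - 4*(-38)) - 150 = (288 + 152) - 150 = 440 - 150 = 290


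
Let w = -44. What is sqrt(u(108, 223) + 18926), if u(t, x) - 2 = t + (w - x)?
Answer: 137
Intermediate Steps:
u(t, x) = -42 + t - x (u(t, x) = 2 + (t + (-44 - x)) = 2 + (-44 + t - x) = -42 + t - x)
sqrt(u(108, 223) + 18926) = sqrt((-42 + 108 - 1*223) + 18926) = sqrt((-42 + 108 - 223) + 18926) = sqrt(-157 + 18926) = sqrt(18769) = 137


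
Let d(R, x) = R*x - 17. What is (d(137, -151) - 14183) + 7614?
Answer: -27273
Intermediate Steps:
d(R, x) = -17 + R*x
(d(137, -151) - 14183) + 7614 = ((-17 + 137*(-151)) - 14183) + 7614 = ((-17 - 20687) - 14183) + 7614 = (-20704 - 14183) + 7614 = -34887 + 7614 = -27273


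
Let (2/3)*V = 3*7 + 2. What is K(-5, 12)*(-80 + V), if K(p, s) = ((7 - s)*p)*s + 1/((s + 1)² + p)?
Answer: -4477291/328 ≈ -13650.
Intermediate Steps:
V = 69/2 (V = 3*(3*7 + 2)/2 = 3*(21 + 2)/2 = (3/2)*23 = 69/2 ≈ 34.500)
K(p, s) = 1/(p + (1 + s)²) + p*s*(7 - s) (K(p, s) = (p*(7 - s))*s + 1/((1 + s)² + p) = p*s*(7 - s) + 1/(p + (1 + s)²) = 1/(p + (1 + s)²) + p*s*(7 - s))
K(-5, 12)*(-80 + V) = ((1 - 1*(-5)²*12² + 7*12*(-5)² - 1*(-5)*12²*(1 + 12)² + 7*(-5)*12*(1 + 12)²)/(-5 + (1 + 12)²))*(-80 + 69/2) = ((1 - 1*25*144 + 7*12*25 - 1*(-5)*144*13² + 7*(-5)*12*13²)/(-5 + 13²))*(-91/2) = ((1 - 3600 + 2100 - 1*(-5)*144*169 + 7*(-5)*12*169)/(-5 + 169))*(-91/2) = ((1 - 3600 + 2100 + 121680 - 70980)/164)*(-91/2) = ((1/164)*49201)*(-91/2) = (49201/164)*(-91/2) = -4477291/328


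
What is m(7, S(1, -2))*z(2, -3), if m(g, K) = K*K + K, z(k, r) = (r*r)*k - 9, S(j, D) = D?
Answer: 18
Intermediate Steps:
z(k, r) = -9 + k*r**2 (z(k, r) = r**2*k - 9 = k*r**2 - 9 = -9 + k*r**2)
m(g, K) = K + K**2 (m(g, K) = K**2 + K = K + K**2)
m(7, S(1, -2))*z(2, -3) = (-2*(1 - 2))*(-9 + 2*(-3)**2) = (-2*(-1))*(-9 + 2*9) = 2*(-9 + 18) = 2*9 = 18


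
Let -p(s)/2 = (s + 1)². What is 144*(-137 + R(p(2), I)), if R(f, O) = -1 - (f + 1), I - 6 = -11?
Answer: -17424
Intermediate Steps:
I = -5 (I = 6 - 11 = -5)
p(s) = -2*(1 + s)² (p(s) = -2*(s + 1)² = -2*(1 + s)²)
R(f, O) = -2 - f (R(f, O) = -1 - (1 + f) = -1 + (-1 - f) = -2 - f)
144*(-137 + R(p(2), I)) = 144*(-137 + (-2 - (-2)*(1 + 2)²)) = 144*(-137 + (-2 - (-2)*3²)) = 144*(-137 + (-2 - (-2)*9)) = 144*(-137 + (-2 - 1*(-18))) = 144*(-137 + (-2 + 18)) = 144*(-137 + 16) = 144*(-121) = -17424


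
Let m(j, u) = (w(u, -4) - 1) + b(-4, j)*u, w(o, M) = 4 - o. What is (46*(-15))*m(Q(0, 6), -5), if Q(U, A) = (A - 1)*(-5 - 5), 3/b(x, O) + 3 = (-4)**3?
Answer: -380190/67 ≈ -5674.5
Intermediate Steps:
b(x, O) = -3/67 (b(x, O) = 3/(-3 + (-4)**3) = 3/(-3 - 64) = 3/(-67) = 3*(-1/67) = -3/67)
Q(U, A) = 10 - 10*A (Q(U, A) = (-1 + A)*(-10) = 10 - 10*A)
m(j, u) = 3 - 70*u/67 (m(j, u) = ((4 - u) - 1) - 3*u/67 = (3 - u) - 3*u/67 = 3 - 70*u/67)
(46*(-15))*m(Q(0, 6), -5) = (46*(-15))*(3 - 70/67*(-5)) = -690*(3 + 350/67) = -690*551/67 = -380190/67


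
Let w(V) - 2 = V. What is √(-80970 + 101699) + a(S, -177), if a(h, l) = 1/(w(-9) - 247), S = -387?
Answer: -1/254 + √20729 ≈ 143.97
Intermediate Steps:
w(V) = 2 + V
a(h, l) = -1/254 (a(h, l) = 1/((2 - 9) - 247) = 1/(-7 - 247) = 1/(-254) = -1/254)
√(-80970 + 101699) + a(S, -177) = √(-80970 + 101699) - 1/254 = √20729 - 1/254 = -1/254 + √20729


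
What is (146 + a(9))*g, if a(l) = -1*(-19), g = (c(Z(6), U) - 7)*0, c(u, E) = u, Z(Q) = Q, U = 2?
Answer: 0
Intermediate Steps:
g = 0 (g = (6 - 7)*0 = -1*0 = 0)
a(l) = 19
(146 + a(9))*g = (146 + 19)*0 = 165*0 = 0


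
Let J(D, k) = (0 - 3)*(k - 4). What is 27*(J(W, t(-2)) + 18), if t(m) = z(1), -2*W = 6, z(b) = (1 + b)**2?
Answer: 486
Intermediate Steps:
W = -3 (W = -1/2*6 = -3)
t(m) = 4 (t(m) = (1 + 1)**2 = 2**2 = 4)
J(D, k) = 12 - 3*k (J(D, k) = -3*(-4 + k) = 12 - 3*k)
27*(J(W, t(-2)) + 18) = 27*((12 - 3*4) + 18) = 27*((12 - 12) + 18) = 27*(0 + 18) = 27*18 = 486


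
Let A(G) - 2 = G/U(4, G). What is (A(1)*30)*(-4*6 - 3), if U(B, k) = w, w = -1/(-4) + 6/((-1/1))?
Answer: -34020/23 ≈ -1479.1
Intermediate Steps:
w = -23/4 (w = -1*(-1/4) + 6/((-1*1)) = 1/4 + 6/(-1) = 1/4 + 6*(-1) = 1/4 - 6 = -23/4 ≈ -5.7500)
U(B, k) = -23/4
A(G) = 2 - 4*G/23 (A(G) = 2 + G/(-23/4) = 2 + G*(-4/23) = 2 - 4*G/23)
(A(1)*30)*(-4*6 - 3) = ((2 - 4/23*1)*30)*(-4*6 - 3) = ((2 - 4/23)*30)*(-24 - 3) = ((42/23)*30)*(-27) = (1260/23)*(-27) = -34020/23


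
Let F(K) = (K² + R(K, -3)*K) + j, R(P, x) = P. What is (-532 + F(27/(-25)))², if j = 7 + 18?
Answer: 99487883889/390625 ≈ 2.5469e+5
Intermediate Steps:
j = 25
F(K) = 25 + 2*K² (F(K) = (K² + K*K) + 25 = (K² + K²) + 25 = 2*K² + 25 = 25 + 2*K²)
(-532 + F(27/(-25)))² = (-532 + (25 + 2*(27/(-25))²))² = (-532 + (25 + 2*(27*(-1/25))²))² = (-532 + (25 + 2*(-27/25)²))² = (-532 + (25 + 2*(729/625)))² = (-532 + (25 + 1458/625))² = (-532 + 17083/625)² = (-315417/625)² = 99487883889/390625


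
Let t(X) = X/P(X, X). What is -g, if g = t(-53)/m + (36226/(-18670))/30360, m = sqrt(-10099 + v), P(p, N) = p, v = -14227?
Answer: 18113/283410600 + I*sqrt(24326)/24326 ≈ 6.3911e-5 + 0.0064116*I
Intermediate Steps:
t(X) = 1 (t(X) = X/X = 1)
m = I*sqrt(24326) (m = sqrt(-10099 - 14227) = sqrt(-24326) = I*sqrt(24326) ≈ 155.97*I)
g = -18113/283410600 - I*sqrt(24326)/24326 (g = 1/(I*sqrt(24326)) + (36226/(-18670))/30360 = 1*(-I*sqrt(24326)/24326) + (36226*(-1/18670))*(1/30360) = -I*sqrt(24326)/24326 - 18113/9335*1/30360 = -I*sqrt(24326)/24326 - 18113/283410600 = -18113/283410600 - I*sqrt(24326)/24326 ≈ -6.3911e-5 - 0.0064116*I)
-g = -(-18113/283410600 - I*sqrt(24326)/24326) = 18113/283410600 + I*sqrt(24326)/24326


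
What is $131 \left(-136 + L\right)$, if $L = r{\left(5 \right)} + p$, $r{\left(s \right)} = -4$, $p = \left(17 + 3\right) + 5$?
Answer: $-15065$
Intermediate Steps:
$p = 25$ ($p = 20 + 5 = 25$)
$L = 21$ ($L = -4 + 25 = 21$)
$131 \left(-136 + L\right) = 131 \left(-136 + 21\right) = 131 \left(-115\right) = -15065$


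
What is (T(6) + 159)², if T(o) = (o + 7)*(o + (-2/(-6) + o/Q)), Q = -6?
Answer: 469225/9 ≈ 52136.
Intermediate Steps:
T(o) = (7 + o)*(⅓ + 5*o/6) (T(o) = (o + 7)*(o + (-2/(-6) + o/(-6))) = (7 + o)*(o + (-2*(-⅙) + o*(-⅙))) = (7 + o)*(o + (⅓ - o/6)) = (7 + o)*(⅓ + 5*o/6))
(T(6) + 159)² = ((7/3 + (⅚)*6² + (37/6)*6) + 159)² = ((7/3 + (⅚)*36 + 37) + 159)² = ((7/3 + 30 + 37) + 159)² = (208/3 + 159)² = (685/3)² = 469225/9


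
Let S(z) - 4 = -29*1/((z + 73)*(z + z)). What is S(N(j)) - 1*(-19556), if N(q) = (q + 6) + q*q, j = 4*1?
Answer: 100694851/5148 ≈ 19560.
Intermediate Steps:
j = 4
N(q) = 6 + q + q**2 (N(q) = (6 + q) + q**2 = 6 + q + q**2)
S(z) = 4 - 29/(2*z*(73 + z)) (S(z) = 4 - 29*1/((z + 73)*(z + z)) = 4 - 29*1/(2*z*(73 + z)) = 4 - 29/(2*z*(73 + z)))
S(N(j)) - 1*(-19556) = (-29 + 8*(6 + 4 + 4**2)**2 + 584*(6 + 4 + 4**2))/(2*(6 + 4 + 4**2)*(73 + (6 + 4 + 4**2))) - 1*(-19556) = (-29 + 8*(6 + 4 + 16)**2 + 584*(6 + 4 + 16))/(2*(6 + 4 + 16)*(73 + (6 + 4 + 16))) + 19556 = (1/2)*(-29 + 8*26**2 + 584*26)/(26*(73 + 26)) + 19556 = (1/2)*(1/26)*(-29 + 8*676 + 15184)/99 + 19556 = (1/2)*(1/26)*(1/99)*(-29 + 5408 + 15184) + 19556 = (1/2)*(1/26)*(1/99)*20563 + 19556 = 20563/5148 + 19556 = 100694851/5148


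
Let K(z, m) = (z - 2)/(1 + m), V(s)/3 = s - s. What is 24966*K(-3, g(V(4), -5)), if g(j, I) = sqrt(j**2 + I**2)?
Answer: -20805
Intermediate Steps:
V(s) = 0 (V(s) = 3*(s - s) = 3*0 = 0)
g(j, I) = sqrt(I**2 + j**2)
K(z, m) = (-2 + z)/(1 + m)
24966*K(-3, g(V(4), -5)) = 24966*((-2 - 3)/(1 + sqrt((-5)**2 + 0**2))) = 24966*(-5/(1 + sqrt(25 + 0))) = 24966*(-5/(1 + sqrt(25))) = 24966*(-5/(1 + 5)) = 24966*(-5/6) = -20805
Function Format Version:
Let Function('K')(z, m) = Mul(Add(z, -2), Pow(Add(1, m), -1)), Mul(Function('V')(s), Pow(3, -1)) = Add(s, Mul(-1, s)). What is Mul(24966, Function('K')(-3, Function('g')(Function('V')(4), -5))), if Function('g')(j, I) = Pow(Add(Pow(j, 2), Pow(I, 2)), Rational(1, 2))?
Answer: -20805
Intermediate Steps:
Function('V')(s) = 0 (Function('V')(s) = Mul(3, Add(s, Mul(-1, s))) = Mul(3, 0) = 0)
Function('g')(j, I) = Pow(Add(Pow(I, 2), Pow(j, 2)), Rational(1, 2))
Function('K')(z, m) = Mul(Pow(Add(1, m), -1), Add(-2, z)) (Function('K')(z, m) = Mul(Add(-2, z), Pow(Add(1, m), -1)) = Mul(Pow(Add(1, m), -1), Add(-2, z)))
Mul(24966, Function('K')(-3, Function('g')(Function('V')(4), -5))) = Mul(24966, Mul(Pow(Add(1, Pow(Add(Pow(-5, 2), Pow(0, 2)), Rational(1, 2))), -1), Add(-2, -3))) = Mul(24966, Mul(Pow(Add(1, Pow(Add(25, 0), Rational(1, 2))), -1), -5)) = Mul(24966, Mul(Pow(Add(1, Pow(25, Rational(1, 2))), -1), -5)) = Mul(24966, Mul(Pow(Add(1, 5), -1), -5)) = Mul(24966, Mul(Pow(6, -1), -5)) = Mul(24966, Mul(Rational(1, 6), -5)) = Mul(24966, Rational(-5, 6)) = -20805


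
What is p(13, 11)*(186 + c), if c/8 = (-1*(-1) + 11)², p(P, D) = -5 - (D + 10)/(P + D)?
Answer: -31443/4 ≈ -7860.8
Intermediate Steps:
p(P, D) = -5 - (10 + D)/(D + P)
c = 1152 (c = 8*(-1*(-1) + 11)² = 8*(1 + 11)² = 8*12² = 8*144 = 1152)
p(13, 11)*(186 + c) = ((-10 - 6*11 - 5*13)/(11 + 13))*(186 + 1152) = ((-10 - 66 - 65)/24)*1338 = ((1/24)*(-141))*1338 = -47/8*1338 = -31443/4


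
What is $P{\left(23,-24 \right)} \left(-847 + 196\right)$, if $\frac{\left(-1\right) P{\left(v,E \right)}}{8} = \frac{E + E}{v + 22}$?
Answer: $- \frac{27776}{5} \approx -5555.2$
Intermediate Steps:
$P{\left(v,E \right)} = - \frac{16 E}{22 + v}$ ($P{\left(v,E \right)} = - 8 \frac{E + E}{v + 22} = - 8 \frac{2 E}{22 + v} = - \frac{16 E}{22 + v}$)
$P{\left(23,-24 \right)} \left(-847 + 196\right) = \left(-16\right) \left(-24\right) \frac{1}{22 + 23} \left(-847 + 196\right) = \left(-16\right) \left(-24\right) \frac{1}{45} \left(-651\right) = \frac{128}{15} \left(-651\right) = - \frac{27776}{5}$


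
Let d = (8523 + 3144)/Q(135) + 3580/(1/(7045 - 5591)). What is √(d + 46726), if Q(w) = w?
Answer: √1181729795/15 ≈ 2291.8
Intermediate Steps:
d = 234243289/45 (d = (8523 + 3144)/135 + 3580/(1/(7045 - 5591)) = 11667*(1/135) + 3580/(1/1454) = 3889/45 + 3580/(1/1454) = 3889/45 + 3580*1454 = 3889/45 + 5205320 = 234243289/45 ≈ 5.2054e+6)
√(d + 46726) = √(234243289/45 + 46726) = √(236345959/45) = √1181729795/15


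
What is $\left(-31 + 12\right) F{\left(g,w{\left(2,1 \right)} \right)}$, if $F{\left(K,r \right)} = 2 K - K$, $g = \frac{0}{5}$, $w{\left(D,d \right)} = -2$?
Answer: $0$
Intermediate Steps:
$g = 0$ ($g = 0 \cdot \frac{1}{5} = 0$)
$F{\left(K,r \right)} = K$
$\left(-31 + 12\right) F{\left(g,w{\left(2,1 \right)} \right)} = \left(-31 + 12\right) 0 = \left(-19\right) 0 = 0$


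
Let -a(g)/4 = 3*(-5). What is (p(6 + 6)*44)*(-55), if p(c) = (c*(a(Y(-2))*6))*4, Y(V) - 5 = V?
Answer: -41817600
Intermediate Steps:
Y(V) = 5 + V
a(g) = 60 (a(g) = -12*(-5) = -4*(-15) = 60)
p(c) = 1440*c (p(c) = (c*(60*6))*4 = (c*360)*4 = (360*c)*4 = 1440*c)
(p(6 + 6)*44)*(-55) = ((1440*(6 + 6))*44)*(-55) = ((1440*12)*44)*(-55) = (17280*44)*(-55) = 760320*(-55) = -41817600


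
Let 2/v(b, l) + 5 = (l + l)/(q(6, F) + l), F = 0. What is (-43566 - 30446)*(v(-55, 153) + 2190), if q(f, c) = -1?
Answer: -36782335736/227 ≈ -1.6204e+8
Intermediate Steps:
v(b, l) = 2/(-5 + 2*l/(-1 + l)) (v(b, l) = 2/(-5 + (l + l)/(-1 + l)) = 2/(-5 + (2*l)/(-1 + l)) = 2/(-5 + 2*l/(-1 + l)))
(-43566 - 30446)*(v(-55, 153) + 2190) = (-43566 - 30446)*(2*(1 - 1*153)/(-5 + 3*153) + 2190) = -74012*(2*(1 - 153)/(-5 + 459) + 2190) = -74012*(2*(-152)/454 + 2190) = -74012*(2*(1/454)*(-152) + 2190) = -74012*(-152/227 + 2190) = -74012*496978/227 = -36782335736/227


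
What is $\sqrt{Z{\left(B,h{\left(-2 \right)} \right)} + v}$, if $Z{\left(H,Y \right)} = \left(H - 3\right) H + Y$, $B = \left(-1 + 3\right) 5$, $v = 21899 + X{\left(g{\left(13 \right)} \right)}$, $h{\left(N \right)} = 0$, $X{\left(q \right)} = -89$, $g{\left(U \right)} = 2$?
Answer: $2 \sqrt{5470} \approx 147.92$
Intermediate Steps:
$v = 21810$ ($v = 21899 - 89 = 21810$)
$B = 10$ ($B = 2 \cdot 5 = 10$)
$Z{\left(H,Y \right)} = Y + H \left(-3 + H\right)$ ($Z{\left(H,Y \right)} = \left(-3 + H\right) H + Y = H \left(-3 + H\right) + Y = Y + H \left(-3 + H\right)$)
$\sqrt{Z{\left(B,h{\left(-2 \right)} \right)} + v} = \sqrt{\left(0 + 10^{2} - 30\right) + 21810} = \sqrt{\left(0 + 100 - 30\right) + 21810} = \sqrt{70 + 21810} = \sqrt{21880} = 2 \sqrt{5470}$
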